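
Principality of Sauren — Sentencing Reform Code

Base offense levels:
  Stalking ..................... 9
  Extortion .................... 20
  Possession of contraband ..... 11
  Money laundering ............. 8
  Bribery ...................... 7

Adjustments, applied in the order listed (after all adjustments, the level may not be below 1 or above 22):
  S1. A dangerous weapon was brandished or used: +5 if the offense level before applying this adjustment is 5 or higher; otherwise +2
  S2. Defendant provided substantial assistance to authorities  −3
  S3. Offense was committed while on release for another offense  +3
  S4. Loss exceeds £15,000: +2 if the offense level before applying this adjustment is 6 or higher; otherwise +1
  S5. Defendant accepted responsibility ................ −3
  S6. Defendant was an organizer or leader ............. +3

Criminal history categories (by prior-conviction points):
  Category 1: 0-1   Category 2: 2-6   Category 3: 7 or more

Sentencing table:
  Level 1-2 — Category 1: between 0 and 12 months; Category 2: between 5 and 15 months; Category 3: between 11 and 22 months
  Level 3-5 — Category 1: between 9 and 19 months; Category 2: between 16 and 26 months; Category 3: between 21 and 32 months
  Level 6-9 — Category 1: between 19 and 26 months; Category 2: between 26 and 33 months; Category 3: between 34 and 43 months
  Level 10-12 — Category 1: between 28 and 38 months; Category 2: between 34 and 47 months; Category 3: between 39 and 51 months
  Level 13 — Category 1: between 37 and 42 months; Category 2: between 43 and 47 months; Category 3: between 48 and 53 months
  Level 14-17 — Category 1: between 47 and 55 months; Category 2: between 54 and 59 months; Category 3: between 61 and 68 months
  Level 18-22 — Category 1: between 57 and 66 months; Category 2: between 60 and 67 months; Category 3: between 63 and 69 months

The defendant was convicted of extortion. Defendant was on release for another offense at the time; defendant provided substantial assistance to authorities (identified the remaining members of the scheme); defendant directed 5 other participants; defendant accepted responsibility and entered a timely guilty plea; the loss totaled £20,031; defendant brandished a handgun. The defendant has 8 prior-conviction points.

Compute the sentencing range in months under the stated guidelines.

63-69 months

Base offense level for extortion: 20.
S1 applies (level before this adjustment is 20 ≥ 5, so +5): 20 + 5 = 25.
S2 applies: 25 − 3 = 22.
S3 applies: 22 + 3 = 25.
S4 applies (level before this adjustment is 25 ≥ 6, so +2): 25 + 2 = 27.
S5 applies: 27 − 3 = 24.
S6 applies: 24 + 3 = 27.
Level 27 exceeds the maximum of 22; capped at 22.
Final offense level: 22.
Criminal history: 8 prior points → Category 3 (7+).
Level 22 falls in the 18-22 band.
Grid: Level 18-22 × Category 3 = 63-69 months.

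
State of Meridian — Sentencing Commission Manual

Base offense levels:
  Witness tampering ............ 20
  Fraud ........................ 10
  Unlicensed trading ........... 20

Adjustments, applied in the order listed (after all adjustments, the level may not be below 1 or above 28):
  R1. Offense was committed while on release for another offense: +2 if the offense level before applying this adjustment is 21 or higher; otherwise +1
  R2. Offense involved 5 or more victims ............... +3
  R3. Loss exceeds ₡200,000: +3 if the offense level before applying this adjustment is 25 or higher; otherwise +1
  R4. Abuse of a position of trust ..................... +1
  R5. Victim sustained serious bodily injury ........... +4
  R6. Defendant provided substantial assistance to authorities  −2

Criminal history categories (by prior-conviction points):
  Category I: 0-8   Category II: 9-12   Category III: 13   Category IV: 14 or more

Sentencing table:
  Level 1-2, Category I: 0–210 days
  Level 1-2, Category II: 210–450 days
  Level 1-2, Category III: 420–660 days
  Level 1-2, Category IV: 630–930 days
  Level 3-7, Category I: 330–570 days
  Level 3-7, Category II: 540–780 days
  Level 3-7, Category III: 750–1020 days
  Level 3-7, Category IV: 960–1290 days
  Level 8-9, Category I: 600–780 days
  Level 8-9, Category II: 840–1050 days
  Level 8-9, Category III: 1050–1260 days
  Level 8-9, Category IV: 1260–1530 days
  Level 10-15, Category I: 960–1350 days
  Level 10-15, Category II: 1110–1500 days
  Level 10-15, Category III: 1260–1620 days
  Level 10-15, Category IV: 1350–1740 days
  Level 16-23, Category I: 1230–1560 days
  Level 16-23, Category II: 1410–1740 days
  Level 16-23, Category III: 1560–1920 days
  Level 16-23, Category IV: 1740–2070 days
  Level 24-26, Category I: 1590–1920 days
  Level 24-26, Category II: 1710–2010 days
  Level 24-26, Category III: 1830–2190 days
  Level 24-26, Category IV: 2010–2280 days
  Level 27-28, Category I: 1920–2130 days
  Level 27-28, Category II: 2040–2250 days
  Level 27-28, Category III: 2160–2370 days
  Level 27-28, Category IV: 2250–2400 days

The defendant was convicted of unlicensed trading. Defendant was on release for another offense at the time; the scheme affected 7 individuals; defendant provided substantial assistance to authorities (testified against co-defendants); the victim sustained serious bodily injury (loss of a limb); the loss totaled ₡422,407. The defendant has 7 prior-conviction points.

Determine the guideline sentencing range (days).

1920-2130 days

Base offense level for unlicensed trading: 20.
R1 applies (level before this adjustment is 20 < 21, so +1): 20 + 1 = 21.
R2 applies: 21 + 3 = 24.
R3 applies (level before this adjustment is 24 < 25, so +1): 24 + 1 = 25.
R5 applies: 25 + 4 = 29.
R6 applies: 29 − 2 = 27.
Final offense level: 27.
Criminal history: 7 prior points → Category I (0-8).
Level 27 falls in the 27-28 band.
Grid: Level 27-28 × Category I = 1920-2130 days.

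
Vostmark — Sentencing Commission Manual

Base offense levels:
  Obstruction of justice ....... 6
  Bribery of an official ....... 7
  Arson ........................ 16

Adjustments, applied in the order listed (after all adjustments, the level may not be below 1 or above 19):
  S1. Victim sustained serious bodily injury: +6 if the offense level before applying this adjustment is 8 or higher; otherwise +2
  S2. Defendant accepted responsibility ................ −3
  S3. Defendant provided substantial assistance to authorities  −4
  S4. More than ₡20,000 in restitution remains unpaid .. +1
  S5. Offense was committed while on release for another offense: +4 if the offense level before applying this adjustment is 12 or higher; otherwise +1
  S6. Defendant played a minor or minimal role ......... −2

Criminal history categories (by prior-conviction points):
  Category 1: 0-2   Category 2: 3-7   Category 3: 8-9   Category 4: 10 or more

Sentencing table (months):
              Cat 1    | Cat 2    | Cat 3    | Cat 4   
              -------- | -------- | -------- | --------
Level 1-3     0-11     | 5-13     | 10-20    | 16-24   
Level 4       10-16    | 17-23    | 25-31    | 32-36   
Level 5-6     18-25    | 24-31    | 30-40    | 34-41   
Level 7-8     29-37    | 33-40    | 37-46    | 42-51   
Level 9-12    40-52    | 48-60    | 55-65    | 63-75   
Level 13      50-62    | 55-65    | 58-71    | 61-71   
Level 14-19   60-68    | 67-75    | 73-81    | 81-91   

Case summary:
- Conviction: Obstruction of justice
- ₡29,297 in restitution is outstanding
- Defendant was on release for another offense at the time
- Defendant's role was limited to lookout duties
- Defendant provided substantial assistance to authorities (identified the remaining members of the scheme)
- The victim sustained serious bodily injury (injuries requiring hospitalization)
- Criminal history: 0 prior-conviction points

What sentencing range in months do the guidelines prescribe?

Base offense level for obstruction of justice: 6.
S1 applies (level before this adjustment is 6 < 8, so +2): 6 + 2 = 8.
S3 applies: 8 − 4 = 4.
S4 applies: 4 + 1 = 5.
S5 applies (level before this adjustment is 5 < 12, so +1): 5 + 1 = 6.
S6 applies: 6 − 2 = 4.
Final offense level: 4.
Criminal history: 0 prior points → Category 1 (0-2).
Level 4 falls in the 4 band.
Grid: Level 4 × Category 1 = 10-16 months.

10-16 months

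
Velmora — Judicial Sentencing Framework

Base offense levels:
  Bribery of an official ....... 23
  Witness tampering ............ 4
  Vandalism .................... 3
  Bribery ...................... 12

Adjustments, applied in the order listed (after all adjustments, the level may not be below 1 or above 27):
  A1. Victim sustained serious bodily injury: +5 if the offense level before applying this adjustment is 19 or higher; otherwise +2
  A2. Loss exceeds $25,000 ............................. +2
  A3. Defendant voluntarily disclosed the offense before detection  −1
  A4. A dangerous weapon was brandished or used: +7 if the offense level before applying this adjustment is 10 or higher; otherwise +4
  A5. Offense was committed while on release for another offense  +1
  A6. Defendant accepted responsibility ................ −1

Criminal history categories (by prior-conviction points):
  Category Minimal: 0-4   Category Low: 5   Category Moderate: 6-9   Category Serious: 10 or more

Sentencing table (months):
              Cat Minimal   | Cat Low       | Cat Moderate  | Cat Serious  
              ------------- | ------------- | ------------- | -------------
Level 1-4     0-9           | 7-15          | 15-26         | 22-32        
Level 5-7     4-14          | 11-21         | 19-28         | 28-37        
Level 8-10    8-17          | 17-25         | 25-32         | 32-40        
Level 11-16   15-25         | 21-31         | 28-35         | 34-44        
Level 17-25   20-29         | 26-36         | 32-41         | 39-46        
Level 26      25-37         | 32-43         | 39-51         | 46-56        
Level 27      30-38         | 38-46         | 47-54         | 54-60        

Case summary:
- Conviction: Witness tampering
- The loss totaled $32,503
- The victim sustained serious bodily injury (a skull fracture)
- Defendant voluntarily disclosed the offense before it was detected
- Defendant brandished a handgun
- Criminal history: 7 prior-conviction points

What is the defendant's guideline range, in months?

Base offense level for witness tampering: 4.
A1 applies (level before this adjustment is 4 < 19, so +2): 4 + 2 = 6.
A2 applies: 6 + 2 = 8.
A3 applies: 8 − 1 = 7.
A4 applies (level before this adjustment is 7 < 10, so +4): 7 + 4 = 11.
A6 does not apply.
Final offense level: 11.
Criminal history: 7 prior points → Category Moderate (6-9).
Level 11 falls in the 11-16 band.
Grid: Level 11-16 × Category Moderate = 28-35 months.

28-35 months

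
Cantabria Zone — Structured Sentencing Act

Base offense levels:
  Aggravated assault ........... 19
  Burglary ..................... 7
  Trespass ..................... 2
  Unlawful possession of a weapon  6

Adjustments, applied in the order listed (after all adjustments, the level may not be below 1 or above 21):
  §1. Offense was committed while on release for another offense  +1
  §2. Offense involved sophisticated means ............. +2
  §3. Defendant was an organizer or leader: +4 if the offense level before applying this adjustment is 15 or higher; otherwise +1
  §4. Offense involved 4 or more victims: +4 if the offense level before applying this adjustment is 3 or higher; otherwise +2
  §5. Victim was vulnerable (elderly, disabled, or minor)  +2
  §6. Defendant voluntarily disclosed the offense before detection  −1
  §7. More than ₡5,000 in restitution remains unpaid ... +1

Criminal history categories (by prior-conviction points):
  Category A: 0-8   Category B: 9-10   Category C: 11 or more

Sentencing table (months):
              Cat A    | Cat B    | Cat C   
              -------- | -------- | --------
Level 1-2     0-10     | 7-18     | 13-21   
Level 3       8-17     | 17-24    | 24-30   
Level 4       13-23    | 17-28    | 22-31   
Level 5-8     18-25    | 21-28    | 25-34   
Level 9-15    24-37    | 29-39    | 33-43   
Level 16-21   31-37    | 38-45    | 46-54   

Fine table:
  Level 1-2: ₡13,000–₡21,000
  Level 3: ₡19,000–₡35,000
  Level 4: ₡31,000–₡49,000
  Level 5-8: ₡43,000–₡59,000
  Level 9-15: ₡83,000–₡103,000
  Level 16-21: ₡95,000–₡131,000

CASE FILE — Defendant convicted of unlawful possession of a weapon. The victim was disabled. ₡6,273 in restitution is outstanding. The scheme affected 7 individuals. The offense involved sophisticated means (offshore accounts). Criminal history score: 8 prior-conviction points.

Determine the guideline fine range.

Base offense level for unlawful possession of a weapon: 6.
§1 does not apply.
§2 applies: 6 + 2 = 8.
§3 does not apply.
§4 applies (level before this adjustment is 8 ≥ 3, so +4): 8 + 4 = 12.
§5 applies: 12 + 2 = 14.
§7 applies: 14 + 1 = 15.
Final offense level: 15.
Level 15 falls in the 9-15 band.
Fine table: Level 9-15 → ₡83,000–₡103,000.

₡83,000–₡103,000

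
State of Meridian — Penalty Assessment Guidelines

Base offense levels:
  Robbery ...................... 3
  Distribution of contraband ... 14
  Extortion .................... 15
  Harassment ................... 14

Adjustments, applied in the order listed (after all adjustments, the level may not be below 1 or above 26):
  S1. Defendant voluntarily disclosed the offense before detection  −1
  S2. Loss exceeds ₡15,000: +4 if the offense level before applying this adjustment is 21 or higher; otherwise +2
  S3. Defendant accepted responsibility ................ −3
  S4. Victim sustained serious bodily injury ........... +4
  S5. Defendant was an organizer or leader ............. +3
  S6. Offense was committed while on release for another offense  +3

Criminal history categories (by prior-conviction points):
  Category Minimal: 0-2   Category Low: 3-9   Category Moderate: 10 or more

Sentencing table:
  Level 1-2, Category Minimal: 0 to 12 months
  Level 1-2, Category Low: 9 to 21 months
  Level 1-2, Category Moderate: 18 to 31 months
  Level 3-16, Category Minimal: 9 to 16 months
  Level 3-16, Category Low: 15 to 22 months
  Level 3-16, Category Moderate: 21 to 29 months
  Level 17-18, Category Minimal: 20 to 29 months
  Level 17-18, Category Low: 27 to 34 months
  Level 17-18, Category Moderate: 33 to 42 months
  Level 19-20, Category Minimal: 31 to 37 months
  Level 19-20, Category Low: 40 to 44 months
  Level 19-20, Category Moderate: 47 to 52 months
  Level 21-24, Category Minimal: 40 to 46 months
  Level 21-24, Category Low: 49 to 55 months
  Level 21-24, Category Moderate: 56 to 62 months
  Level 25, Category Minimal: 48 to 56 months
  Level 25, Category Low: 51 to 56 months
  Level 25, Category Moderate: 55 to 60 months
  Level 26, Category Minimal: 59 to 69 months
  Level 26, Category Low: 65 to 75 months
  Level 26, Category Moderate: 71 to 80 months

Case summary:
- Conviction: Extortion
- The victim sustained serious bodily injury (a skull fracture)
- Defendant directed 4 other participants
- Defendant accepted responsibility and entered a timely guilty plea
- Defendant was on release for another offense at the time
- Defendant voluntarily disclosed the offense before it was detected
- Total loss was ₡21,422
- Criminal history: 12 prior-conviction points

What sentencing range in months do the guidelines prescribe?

Base offense level for extortion: 15.
S1 applies: 15 − 1 = 14.
S2 applies (level before this adjustment is 14 < 21, so +2): 14 + 2 = 16.
S3 applies: 16 − 3 = 13.
S4 applies: 13 + 4 = 17.
S5 applies: 17 + 3 = 20.
S6 applies: 20 + 3 = 23.
Final offense level: 23.
Criminal history: 12 prior points → Category Moderate (10+).
Level 23 falls in the 21-24 band.
Grid: Level 21-24 × Category Moderate = 56-62 months.

56-62 months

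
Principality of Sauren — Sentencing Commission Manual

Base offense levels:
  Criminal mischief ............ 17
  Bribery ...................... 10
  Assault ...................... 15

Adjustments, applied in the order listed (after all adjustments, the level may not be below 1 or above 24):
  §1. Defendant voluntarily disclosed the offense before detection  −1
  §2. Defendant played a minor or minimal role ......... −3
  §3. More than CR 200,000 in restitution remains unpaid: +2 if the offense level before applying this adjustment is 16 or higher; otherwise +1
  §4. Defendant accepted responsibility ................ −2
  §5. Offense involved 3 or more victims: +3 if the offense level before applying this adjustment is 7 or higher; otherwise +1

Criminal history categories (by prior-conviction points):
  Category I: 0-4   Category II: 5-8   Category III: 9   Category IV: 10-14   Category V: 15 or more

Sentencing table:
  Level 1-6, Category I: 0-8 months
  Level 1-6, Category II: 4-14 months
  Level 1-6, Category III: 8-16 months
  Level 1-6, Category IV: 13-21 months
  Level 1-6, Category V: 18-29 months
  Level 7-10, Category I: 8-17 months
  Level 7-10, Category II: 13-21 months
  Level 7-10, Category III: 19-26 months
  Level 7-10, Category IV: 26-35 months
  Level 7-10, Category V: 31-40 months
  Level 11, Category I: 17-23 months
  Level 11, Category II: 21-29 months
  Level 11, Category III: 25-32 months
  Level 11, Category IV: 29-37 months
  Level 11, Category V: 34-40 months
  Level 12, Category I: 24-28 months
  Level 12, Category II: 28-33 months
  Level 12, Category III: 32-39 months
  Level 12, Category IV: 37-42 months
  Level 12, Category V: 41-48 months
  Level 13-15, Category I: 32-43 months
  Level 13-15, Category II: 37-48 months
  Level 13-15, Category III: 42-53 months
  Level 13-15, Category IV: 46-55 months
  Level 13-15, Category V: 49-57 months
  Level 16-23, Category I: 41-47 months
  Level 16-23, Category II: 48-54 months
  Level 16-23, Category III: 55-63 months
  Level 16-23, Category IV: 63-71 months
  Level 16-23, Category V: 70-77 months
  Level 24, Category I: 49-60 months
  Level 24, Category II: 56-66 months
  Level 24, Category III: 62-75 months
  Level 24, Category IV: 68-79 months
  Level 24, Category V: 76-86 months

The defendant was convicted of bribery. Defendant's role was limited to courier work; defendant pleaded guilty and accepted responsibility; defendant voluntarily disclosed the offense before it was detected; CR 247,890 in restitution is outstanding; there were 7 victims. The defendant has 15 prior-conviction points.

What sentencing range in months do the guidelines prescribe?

Base offense level for bribery: 10.
§1 applies: 10 − 1 = 9.
§2 applies: 9 − 3 = 6.
§3 applies (level before this adjustment is 6 < 16, so +1): 6 + 1 = 7.
§4 applies: 7 − 2 = 5.
§5 applies (level before this adjustment is 5 < 7, so +1): 5 + 1 = 6.
Final offense level: 6.
Criminal history: 15 prior points → Category V (15+).
Level 6 falls in the 1-6 band.
Grid: Level 1-6 × Category V = 18-29 months.

18-29 months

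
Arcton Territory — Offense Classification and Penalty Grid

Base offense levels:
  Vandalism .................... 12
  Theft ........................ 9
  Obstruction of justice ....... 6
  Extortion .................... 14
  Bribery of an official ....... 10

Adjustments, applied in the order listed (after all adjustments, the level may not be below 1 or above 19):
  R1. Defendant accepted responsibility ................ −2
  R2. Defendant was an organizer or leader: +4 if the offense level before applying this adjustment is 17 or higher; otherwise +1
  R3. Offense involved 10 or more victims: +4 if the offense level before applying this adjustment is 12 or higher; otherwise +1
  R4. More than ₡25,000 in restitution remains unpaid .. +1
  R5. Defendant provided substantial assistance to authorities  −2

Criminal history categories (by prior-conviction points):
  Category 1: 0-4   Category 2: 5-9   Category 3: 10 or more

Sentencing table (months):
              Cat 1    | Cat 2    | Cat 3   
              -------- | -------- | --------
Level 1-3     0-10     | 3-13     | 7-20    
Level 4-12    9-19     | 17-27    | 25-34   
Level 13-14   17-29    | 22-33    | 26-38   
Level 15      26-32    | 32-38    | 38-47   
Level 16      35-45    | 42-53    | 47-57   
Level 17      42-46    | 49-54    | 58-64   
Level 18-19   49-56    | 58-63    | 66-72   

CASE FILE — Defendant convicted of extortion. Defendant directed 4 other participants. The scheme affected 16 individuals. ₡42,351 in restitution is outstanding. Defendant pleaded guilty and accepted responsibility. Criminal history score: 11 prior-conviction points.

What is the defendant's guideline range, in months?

Base offense level for extortion: 14.
R1 applies: 14 − 2 = 12.
R2 applies (level before this adjustment is 12 < 17, so +1): 12 + 1 = 13.
R3 applies (level before this adjustment is 13 ≥ 12, so +4): 13 + 4 = 17.
R4 applies: 17 + 1 = 18.
Final offense level: 18.
Criminal history: 11 prior points → Category 3 (10+).
Level 18 falls in the 18-19 band.
Grid: Level 18-19 × Category 3 = 66-72 months.

66-72 months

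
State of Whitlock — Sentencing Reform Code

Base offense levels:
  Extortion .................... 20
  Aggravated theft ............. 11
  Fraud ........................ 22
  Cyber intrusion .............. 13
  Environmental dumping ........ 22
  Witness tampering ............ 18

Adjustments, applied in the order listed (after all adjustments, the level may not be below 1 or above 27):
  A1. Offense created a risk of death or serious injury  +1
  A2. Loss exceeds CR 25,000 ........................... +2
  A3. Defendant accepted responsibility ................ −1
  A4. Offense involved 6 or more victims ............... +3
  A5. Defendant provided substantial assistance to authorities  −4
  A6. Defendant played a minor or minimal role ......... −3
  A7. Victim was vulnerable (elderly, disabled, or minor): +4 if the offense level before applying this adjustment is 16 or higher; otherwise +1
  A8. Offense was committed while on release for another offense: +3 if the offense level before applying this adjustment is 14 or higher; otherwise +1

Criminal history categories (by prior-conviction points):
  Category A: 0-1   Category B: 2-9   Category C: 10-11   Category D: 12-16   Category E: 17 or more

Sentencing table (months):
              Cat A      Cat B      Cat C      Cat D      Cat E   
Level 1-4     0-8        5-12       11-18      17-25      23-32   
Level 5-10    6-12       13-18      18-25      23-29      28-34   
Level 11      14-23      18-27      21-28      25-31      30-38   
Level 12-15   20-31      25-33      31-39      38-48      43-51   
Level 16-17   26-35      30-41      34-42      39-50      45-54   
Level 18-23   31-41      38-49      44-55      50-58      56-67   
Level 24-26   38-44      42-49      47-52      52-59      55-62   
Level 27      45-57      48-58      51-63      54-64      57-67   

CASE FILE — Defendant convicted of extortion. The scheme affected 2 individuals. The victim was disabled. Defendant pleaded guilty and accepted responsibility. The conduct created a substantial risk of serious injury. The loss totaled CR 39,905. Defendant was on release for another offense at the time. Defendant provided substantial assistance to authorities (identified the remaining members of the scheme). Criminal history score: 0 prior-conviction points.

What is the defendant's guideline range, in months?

38-44 months

Base offense level for extortion: 20.
A1 applies: 20 + 1 = 21.
A2 applies: 21 + 2 = 23.
A3 applies: 23 − 1 = 22.
A5 applies: 22 − 4 = 18.
A7 applies (level before this adjustment is 18 ≥ 16, so +4): 18 + 4 = 22.
A8 applies (level before this adjustment is 22 ≥ 14, so +3): 22 + 3 = 25.
Final offense level: 25.
Criminal history: 0 prior points → Category A (0-1).
Level 25 falls in the 24-26 band.
Grid: Level 24-26 × Category A = 38-44 months.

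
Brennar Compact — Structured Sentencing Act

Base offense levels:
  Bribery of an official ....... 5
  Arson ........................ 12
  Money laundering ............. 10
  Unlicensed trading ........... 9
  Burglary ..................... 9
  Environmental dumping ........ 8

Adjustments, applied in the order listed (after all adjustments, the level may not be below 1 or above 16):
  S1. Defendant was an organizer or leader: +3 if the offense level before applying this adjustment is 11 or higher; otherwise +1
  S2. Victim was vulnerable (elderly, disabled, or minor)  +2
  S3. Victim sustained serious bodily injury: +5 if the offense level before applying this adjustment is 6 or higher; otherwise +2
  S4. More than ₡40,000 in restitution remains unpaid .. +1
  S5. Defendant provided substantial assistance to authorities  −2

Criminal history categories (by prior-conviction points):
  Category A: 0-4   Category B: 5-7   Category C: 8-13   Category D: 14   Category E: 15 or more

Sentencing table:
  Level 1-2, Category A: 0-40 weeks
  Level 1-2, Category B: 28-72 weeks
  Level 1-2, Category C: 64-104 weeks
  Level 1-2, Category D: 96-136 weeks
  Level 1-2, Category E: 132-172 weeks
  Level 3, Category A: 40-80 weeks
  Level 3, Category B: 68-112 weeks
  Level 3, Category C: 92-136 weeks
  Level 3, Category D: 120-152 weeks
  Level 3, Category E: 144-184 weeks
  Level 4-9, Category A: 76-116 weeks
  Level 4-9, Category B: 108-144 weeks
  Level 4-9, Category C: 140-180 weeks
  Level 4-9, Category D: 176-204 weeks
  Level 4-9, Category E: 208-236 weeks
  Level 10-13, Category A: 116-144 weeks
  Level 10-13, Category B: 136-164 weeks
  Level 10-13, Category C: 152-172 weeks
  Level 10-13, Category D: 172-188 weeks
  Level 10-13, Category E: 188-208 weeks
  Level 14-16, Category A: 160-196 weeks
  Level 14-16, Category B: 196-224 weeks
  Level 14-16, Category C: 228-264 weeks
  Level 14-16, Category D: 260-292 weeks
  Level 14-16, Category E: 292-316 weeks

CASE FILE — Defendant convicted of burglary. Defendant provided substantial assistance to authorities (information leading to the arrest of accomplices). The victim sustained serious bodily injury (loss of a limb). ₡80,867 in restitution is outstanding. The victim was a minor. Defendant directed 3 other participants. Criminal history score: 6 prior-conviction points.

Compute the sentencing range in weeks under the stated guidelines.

196-224 weeks

Base offense level for burglary: 9.
S1 applies (level before this adjustment is 9 < 11, so +1): 9 + 1 = 10.
S2 applies: 10 + 2 = 12.
S3 applies (level before this adjustment is 12 ≥ 6, so +5): 12 + 5 = 17.
S4 applies: 17 + 1 = 18.
S5 applies: 18 − 2 = 16.
Final offense level: 16.
Criminal history: 6 prior points → Category B (5-7).
Level 16 falls in the 14-16 band.
Grid: Level 14-16 × Category B = 196-224 weeks.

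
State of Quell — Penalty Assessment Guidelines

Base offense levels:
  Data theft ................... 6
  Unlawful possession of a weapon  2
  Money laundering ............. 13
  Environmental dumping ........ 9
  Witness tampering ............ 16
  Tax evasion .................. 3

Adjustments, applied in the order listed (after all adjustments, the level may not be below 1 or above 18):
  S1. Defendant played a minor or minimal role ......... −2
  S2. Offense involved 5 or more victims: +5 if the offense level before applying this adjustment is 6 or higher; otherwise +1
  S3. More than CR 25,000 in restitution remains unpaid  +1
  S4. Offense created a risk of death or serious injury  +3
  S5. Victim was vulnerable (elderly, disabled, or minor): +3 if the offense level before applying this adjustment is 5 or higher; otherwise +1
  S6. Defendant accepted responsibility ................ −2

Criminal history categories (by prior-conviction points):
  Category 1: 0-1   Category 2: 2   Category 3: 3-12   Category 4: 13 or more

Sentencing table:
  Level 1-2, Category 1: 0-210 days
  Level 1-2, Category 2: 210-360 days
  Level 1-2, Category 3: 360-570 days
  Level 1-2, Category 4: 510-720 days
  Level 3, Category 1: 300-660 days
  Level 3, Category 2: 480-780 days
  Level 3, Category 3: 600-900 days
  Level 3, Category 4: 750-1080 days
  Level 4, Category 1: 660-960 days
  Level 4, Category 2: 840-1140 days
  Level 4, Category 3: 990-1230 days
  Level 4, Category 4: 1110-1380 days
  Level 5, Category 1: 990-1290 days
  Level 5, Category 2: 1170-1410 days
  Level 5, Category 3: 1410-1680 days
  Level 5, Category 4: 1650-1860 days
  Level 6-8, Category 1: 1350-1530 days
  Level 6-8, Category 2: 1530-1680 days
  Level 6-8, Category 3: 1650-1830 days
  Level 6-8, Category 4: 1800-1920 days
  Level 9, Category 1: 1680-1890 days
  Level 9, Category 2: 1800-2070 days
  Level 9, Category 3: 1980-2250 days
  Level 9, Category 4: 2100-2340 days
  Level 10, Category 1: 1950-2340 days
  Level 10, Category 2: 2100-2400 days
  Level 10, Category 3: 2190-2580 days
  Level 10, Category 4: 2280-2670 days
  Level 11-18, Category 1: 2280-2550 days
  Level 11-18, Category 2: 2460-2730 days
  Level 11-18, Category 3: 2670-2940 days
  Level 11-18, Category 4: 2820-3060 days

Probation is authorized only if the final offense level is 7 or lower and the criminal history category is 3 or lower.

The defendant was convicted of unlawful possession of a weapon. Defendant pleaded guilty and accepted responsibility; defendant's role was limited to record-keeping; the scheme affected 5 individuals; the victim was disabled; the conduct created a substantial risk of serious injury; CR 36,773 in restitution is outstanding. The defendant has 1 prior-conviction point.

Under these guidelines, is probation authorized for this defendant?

Base offense level for unlawful possession of a weapon: 2.
S1 applies: 2 − 2 = 0.
S2 applies (level before this adjustment is 0 < 6, so +1): 0 + 1 = 1.
S3 applies: 1 + 1 = 2.
S4 applies: 2 + 3 = 5.
S5 applies (level before this adjustment is 5 ≥ 5, so +3): 5 + 3 = 8.
S6 applies: 8 − 2 = 6.
Final offense level: 6.
Criminal history: 1 prior point → Category 1 (0-1).
Level 6 falls in the 6-8 band.
Grid: Level 6-8 × Category 1 = 1350-1530 days.
Probation check: level 6 ≤ 7 and category 1 ≤ 3 → eligible.

Yes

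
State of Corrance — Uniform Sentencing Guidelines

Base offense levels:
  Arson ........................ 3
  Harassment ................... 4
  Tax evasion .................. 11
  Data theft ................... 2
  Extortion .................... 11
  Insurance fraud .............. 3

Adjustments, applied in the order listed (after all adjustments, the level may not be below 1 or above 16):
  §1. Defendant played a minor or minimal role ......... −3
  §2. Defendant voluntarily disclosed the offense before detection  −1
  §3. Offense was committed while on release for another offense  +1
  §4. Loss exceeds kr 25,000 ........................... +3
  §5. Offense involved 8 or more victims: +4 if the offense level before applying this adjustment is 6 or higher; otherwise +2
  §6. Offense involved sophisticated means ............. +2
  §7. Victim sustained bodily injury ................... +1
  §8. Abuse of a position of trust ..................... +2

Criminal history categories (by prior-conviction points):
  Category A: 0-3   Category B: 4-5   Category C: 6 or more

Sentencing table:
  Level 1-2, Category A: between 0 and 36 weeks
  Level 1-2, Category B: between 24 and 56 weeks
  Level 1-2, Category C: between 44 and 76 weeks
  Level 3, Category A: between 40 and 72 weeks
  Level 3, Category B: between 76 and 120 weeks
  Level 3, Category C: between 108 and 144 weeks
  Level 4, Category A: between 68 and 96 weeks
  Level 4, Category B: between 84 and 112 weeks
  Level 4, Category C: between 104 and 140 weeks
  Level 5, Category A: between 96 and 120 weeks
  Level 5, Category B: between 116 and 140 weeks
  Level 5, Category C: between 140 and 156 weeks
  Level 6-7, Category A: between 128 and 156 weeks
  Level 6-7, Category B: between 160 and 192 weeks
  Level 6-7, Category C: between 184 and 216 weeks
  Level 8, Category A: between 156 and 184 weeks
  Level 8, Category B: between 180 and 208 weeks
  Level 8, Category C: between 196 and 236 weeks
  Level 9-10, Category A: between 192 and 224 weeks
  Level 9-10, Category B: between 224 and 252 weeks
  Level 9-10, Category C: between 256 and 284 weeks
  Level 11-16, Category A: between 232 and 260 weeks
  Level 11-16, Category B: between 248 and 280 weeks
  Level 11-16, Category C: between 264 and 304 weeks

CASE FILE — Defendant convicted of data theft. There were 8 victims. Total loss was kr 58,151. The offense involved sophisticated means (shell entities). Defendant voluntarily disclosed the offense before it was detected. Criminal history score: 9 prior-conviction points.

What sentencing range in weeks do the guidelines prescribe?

Base offense level for data theft: 2.
§2 applies: 2 − 1 = 1.
§3 does not apply.
§4 applies: 1 + 3 = 4.
§5 applies (level before this adjustment is 4 < 6, so +2): 4 + 2 = 6.
§6 applies: 6 + 2 = 8.
§7 does not apply.
Final offense level: 8.
Criminal history: 9 prior points → Category C (6+).
Level 8 falls in the 8 band.
Grid: Level 8 × Category C = 196-236 weeks.

196-236 weeks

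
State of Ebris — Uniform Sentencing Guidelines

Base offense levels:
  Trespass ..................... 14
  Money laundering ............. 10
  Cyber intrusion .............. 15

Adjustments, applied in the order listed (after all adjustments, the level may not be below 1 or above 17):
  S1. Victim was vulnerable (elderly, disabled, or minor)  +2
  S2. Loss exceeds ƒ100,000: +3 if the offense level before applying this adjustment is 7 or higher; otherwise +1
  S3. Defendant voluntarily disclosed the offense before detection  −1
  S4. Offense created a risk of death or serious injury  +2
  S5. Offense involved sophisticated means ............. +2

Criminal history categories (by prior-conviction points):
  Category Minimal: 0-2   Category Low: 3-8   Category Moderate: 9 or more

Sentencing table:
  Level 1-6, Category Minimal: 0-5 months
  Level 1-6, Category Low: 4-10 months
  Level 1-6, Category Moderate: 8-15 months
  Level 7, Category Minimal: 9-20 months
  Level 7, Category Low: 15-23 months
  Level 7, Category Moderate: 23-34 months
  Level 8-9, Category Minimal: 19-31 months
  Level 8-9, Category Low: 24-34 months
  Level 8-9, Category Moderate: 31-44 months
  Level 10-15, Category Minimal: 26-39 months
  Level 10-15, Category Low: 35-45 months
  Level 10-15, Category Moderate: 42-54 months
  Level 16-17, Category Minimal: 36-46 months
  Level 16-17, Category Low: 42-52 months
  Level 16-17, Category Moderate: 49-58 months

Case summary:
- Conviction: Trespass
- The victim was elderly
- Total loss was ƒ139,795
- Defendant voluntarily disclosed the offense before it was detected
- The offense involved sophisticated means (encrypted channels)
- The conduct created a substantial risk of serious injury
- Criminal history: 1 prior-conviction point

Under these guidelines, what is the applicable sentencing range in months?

Base offense level for trespass: 14.
S1 applies: 14 + 2 = 16.
S2 applies (level before this adjustment is 16 ≥ 7, so +3): 16 + 3 = 19.
S3 applies: 19 − 1 = 18.
S4 applies: 18 + 2 = 20.
S5 applies: 20 + 2 = 22.
Level 22 exceeds the maximum of 17; capped at 17.
Final offense level: 17.
Criminal history: 1 prior point → Category Minimal (0-2).
Level 17 falls in the 16-17 band.
Grid: Level 16-17 × Category Minimal = 36-46 months.

36-46 months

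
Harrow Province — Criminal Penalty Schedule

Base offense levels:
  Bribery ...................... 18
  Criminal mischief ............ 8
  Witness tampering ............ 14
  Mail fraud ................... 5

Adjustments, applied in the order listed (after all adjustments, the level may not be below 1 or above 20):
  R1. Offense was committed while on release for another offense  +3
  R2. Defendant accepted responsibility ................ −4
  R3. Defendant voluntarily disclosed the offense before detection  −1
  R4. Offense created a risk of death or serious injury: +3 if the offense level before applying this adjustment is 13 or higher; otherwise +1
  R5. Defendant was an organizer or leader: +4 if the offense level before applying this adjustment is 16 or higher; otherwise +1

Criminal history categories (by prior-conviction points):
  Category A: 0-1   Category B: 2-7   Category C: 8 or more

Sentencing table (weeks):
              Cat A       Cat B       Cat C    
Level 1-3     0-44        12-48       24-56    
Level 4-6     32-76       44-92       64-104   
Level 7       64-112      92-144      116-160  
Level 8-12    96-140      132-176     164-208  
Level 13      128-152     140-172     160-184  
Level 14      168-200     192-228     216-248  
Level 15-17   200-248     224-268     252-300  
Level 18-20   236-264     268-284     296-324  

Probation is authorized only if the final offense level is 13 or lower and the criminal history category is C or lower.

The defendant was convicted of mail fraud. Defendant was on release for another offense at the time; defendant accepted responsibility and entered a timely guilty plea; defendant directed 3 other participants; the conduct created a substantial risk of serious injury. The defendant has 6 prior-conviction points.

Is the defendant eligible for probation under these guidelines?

Base offense level for mail fraud: 5.
R1 applies: 5 + 3 = 8.
R2 applies: 8 − 4 = 4.
R4 applies (level before this adjustment is 4 < 13, so +1): 4 + 1 = 5.
R5 applies (level before this adjustment is 5 < 16, so +1): 5 + 1 = 6.
Final offense level: 6.
Criminal history: 6 prior points → Category B (2-7).
Level 6 falls in the 4-6 band.
Grid: Level 4-6 × Category B = 44-92 weeks.
Probation check: level 6 ≤ 13 and category B ≤ C → eligible.

Yes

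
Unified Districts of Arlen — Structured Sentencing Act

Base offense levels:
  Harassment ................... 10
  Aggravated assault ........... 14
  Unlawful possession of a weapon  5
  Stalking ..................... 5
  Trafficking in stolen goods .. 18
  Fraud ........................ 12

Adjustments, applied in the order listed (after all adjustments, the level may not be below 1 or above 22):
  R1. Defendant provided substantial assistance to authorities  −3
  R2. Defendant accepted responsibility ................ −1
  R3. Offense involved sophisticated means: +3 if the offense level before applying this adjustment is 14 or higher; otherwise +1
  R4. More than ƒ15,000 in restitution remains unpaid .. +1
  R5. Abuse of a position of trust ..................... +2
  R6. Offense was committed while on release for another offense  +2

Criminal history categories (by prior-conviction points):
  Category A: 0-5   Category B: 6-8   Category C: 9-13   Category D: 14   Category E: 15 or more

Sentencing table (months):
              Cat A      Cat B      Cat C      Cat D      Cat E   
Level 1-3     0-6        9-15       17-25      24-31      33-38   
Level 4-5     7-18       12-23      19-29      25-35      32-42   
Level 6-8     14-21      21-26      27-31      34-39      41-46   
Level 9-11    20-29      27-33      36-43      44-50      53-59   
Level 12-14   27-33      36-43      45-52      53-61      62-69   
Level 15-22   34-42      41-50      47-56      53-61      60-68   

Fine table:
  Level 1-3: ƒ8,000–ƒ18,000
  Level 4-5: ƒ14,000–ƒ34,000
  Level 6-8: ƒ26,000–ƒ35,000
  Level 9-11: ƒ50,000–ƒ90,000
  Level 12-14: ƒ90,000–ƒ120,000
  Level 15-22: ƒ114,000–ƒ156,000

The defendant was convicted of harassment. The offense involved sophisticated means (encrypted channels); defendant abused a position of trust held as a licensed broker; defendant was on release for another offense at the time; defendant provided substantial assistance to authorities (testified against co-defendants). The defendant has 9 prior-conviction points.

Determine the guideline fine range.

ƒ90,000–ƒ120,000

Base offense level for harassment: 10.
R1 applies: 10 − 3 = 7.
R3 applies (level before this adjustment is 7 < 14, so +1): 7 + 1 = 8.
R5 applies: 8 + 2 = 10.
R6 applies: 10 + 2 = 12.
Final offense level: 12.
Level 12 falls in the 12-14 band.
Fine table: Level 12-14 → ƒ90,000–ƒ120,000.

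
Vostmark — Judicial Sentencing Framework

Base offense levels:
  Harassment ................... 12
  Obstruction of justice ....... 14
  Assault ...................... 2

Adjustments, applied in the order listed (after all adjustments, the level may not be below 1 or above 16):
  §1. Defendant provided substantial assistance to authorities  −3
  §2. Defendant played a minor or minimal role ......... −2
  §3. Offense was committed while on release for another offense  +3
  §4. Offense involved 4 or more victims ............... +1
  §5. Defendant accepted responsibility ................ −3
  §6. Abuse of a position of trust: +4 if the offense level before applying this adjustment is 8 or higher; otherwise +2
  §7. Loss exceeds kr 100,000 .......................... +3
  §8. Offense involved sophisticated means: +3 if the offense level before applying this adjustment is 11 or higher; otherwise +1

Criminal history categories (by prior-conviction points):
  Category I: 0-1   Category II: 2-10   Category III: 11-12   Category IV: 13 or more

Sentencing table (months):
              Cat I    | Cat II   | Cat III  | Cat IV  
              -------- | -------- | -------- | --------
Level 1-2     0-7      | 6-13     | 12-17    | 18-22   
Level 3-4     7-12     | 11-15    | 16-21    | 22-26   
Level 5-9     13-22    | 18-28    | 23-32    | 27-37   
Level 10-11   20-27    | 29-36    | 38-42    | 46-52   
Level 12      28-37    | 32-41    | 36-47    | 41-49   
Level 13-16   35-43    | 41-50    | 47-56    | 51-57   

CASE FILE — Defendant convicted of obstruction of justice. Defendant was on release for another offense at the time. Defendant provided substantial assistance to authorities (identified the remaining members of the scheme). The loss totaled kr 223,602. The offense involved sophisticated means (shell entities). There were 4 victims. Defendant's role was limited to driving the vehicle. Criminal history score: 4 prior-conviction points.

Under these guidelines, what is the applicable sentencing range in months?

Base offense level for obstruction of justice: 14.
§1 applies: 14 − 3 = 11.
§2 applies: 11 − 2 = 9.
§3 applies: 9 + 3 = 12.
§4 applies: 12 + 1 = 13.
§5 does not apply.
§6 does not apply.
§7 applies: 13 + 3 = 16.
§8 applies (level before this adjustment is 16 ≥ 11, so +3): 16 + 3 = 19.
Level 19 exceeds the maximum of 16; capped at 16.
Final offense level: 16.
Criminal history: 4 prior points → Category II (2-10).
Level 16 falls in the 13-16 band.
Grid: Level 13-16 × Category II = 41-50 months.

41-50 months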